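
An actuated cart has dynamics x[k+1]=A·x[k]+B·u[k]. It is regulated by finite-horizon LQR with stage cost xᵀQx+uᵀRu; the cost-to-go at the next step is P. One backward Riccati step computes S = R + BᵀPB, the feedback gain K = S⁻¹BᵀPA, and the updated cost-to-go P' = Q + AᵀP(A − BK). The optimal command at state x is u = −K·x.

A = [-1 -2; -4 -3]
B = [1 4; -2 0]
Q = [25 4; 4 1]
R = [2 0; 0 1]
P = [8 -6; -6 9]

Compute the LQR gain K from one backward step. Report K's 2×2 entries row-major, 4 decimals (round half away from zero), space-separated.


1.7810 1.3262 -0.6084 -0.7605

BᵀP = [20.0000 -24.0000; 32.0000 -24.0000]
S = R + BᵀPB = [2 0; 0 1] + [68.0000 80.0000; 80.0000 128.0000] = [70.0000 80.0000; 80.0000 129.0000]
BᵀPA = [76.0000 32.0000; 64.0000 8.0000]
K = S⁻¹·BᵀPA = [1.7810 1.3262; -0.6084 -0.7605]
A−BK = [-0.3475 -0.2844; -0.4380 -0.3475]
AᵀP(A−BK) = [7.5802 5.8753; 5.8753 4.6441]
P' = Q + AᵀP(A−BK) = [32.5802 9.8753; 9.8753 5.6441]
tr(P') = 38.2243


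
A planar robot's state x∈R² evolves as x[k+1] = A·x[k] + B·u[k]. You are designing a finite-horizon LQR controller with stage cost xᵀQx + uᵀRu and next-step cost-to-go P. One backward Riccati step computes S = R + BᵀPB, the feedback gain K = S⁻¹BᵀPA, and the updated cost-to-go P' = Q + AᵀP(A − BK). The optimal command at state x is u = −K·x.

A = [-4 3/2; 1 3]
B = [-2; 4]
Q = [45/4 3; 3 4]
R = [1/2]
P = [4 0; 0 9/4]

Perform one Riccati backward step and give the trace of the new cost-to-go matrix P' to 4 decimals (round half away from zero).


BᵀP = [-8.0000 9.0000]
S = R + BᵀPB = [1/2] + [52.0000] = [52.5000]
BᵀPA = [41.0000 15.0000]
K = S⁻¹·BᵀPA = [0.7810 0.2857]
A−BK = [-2.4381 2.0714; -2.1238 1.8571]
AᵀP(A−BK) = [34.2310 -28.9643; -28.9643 24.9643]
P' = Q + AᵀP(A−BK) = [45.4810 -25.9643; -25.9643 28.9643]
tr(P') = 74.4452

74.4452


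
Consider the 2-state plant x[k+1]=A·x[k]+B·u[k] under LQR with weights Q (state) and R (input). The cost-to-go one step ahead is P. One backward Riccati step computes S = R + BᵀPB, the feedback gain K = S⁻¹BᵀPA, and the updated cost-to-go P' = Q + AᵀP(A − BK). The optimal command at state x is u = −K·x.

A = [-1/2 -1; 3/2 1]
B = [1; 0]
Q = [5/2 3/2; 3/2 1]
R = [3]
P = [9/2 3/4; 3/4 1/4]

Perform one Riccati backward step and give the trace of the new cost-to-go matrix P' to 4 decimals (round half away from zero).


5.2688

BᵀP = [4.5000 0.7500]
S = R + BᵀPB = [3] + [4.5000] = [7.5000]
BᵀPA = [-1.1250 -3.7500]
K = S⁻¹·BᵀPA = [-0.1500 -0.5000]
A−BK = [-0.3500 -0.5000; 1.5000 1.0000]
AᵀP(A−BK) = [0.3938 0.5625; 0.5625 1.3750]
P' = Q + AᵀP(A−BK) = [2.8938 2.0625; 2.0625 2.3750]
tr(P') = 5.2688


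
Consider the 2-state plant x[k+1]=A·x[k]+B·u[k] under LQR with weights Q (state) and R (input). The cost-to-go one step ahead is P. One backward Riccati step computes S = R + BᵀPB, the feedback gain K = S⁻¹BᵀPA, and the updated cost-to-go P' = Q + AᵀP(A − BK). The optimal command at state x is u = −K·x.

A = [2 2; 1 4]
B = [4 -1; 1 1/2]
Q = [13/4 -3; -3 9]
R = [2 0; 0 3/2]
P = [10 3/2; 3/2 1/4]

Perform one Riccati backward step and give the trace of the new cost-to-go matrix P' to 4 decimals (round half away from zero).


13.7896

BᵀP = [41.5000 6.2500; -9.2500 -1.3750]
S = R + BᵀPB = [2 0; 0 3/2] + [172.2500 -38.3750; -38.3750 8.5625] = [174.2500 -38.3750; -38.3750 10.0625]
BᵀPA = [89.2500 108.0000; -19.8750 -24.0000]
K = S⁻¹·BᵀPA = [0.4822 0.5904; -0.1362 -0.1336]
A−BK = [-0.0650 -0.4951; 0.5859 3.4764]
AᵀP(A−BK) = [0.5067 0.6536; 0.6536 1.0329]
P' = Q + AᵀP(A−BK) = [3.7567 -2.3464; -2.3464 10.0329]
tr(P') = 13.7896


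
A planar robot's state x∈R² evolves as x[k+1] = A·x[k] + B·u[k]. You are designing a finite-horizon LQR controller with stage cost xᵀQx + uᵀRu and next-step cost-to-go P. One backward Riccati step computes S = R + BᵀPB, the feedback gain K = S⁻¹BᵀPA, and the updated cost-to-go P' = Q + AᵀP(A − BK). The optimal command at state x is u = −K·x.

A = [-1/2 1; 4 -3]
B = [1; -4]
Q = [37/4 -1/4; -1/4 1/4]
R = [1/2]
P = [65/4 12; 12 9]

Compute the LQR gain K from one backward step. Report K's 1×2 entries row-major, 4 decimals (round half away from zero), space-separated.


BᵀP = [-31.7500 -24.0000]
S = R + BᵀPB = [1/2] + [64.2500] = [64.7500]
BᵀPA = [-80.1250 40.2500]
K = S⁻¹·BᵀPA = [-1.2375 0.6216]
A−BK = [0.7375 0.3784; -0.9498 -0.5135]
AᵀP(A−BK) = [0.9117 -0.3176; -0.3176 0.2297]
P' = Q + AᵀP(A−BK) = [10.1617 -0.5676; -0.5676 0.4797]
tr(P') = 10.6414

-1.2375 0.6216


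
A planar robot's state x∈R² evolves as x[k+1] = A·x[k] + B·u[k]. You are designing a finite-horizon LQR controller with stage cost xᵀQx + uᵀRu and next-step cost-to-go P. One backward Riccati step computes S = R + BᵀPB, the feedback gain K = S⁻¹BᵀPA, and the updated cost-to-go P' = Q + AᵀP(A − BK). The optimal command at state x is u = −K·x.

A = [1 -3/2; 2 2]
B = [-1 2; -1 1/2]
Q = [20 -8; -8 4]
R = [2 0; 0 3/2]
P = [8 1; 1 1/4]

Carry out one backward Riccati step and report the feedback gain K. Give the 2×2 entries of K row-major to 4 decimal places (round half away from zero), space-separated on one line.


-0.2535 0.1056 0.4507 -0.5211

BᵀP = [-9.0000 -1.2500; 16.5000 2.1250]
S = R + BᵀPB = [2 0; 0 3/2] + [10.2500 -18.6250; -18.6250 34.0625] = [12.2500 -18.6250; -18.6250 35.5625]
BᵀPA = [-11.5000 11.0000; 20.7500 -20.5000]
K = S⁻¹·BᵀPA = [-0.2535 0.1056; 0.4507 -0.5211]
A−BK = [-0.1549 -0.3521; 1.5211 2.3662]
AᵀP(A−BK) = [0.7324 0.0282; 0.0282 1.1549]
P' = Q + AᵀP(A−BK) = [20.7324 -7.9718; -7.9718 5.1549]
tr(P') = 25.8873


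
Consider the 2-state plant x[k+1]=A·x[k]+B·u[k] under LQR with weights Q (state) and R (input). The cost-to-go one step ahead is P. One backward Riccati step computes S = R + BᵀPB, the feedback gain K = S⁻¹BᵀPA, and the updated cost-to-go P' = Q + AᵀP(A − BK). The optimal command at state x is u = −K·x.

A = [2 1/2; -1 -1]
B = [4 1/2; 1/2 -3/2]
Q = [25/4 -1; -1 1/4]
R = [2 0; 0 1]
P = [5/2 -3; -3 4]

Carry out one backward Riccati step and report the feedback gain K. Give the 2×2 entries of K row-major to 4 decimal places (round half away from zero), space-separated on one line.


0.4336 0.1608 0.7044 0.4812

BᵀP = [8.5000 -10.0000; 5.7500 -7.5000]
S = R + BᵀPB = [2 0; 0 1] + [29.0000 19.2500; 19.2500 14.1250] = [31.0000 19.2500; 19.2500 15.1250]
BᵀPA = [27.0000 14.2500; 19.0000 10.3750]
K = S⁻¹·BᵀPA = [0.4336 0.1608; 0.7044 0.4812]
A−BK = [-0.0865 -0.3840; -0.1602 -0.3586]
AᵀP(A−BK) = [0.9104 0.5137; 0.5137 0.3401]
P' = Q + AᵀP(A−BK) = [7.1604 -0.4863; -0.4863 0.5901]
tr(P') = 7.7505


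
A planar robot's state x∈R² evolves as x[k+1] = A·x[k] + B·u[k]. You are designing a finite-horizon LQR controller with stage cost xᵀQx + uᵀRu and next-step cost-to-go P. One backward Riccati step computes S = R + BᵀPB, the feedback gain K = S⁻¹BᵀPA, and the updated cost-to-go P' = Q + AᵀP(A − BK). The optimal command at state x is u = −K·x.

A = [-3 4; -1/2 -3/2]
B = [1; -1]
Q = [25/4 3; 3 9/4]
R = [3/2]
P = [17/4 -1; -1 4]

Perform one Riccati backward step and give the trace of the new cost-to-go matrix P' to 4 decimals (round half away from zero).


49.6809

BᵀP = [5.2500 -5.0000]
S = R + BᵀPB = [3/2] + [10.2500] = [11.7500]
BᵀPA = [-13.2500 28.5000]
K = S⁻¹·BᵀPA = [-1.1277 2.4255]
A−BK = [-1.8723 1.5745; -1.6277 0.9255]
AᵀP(A−BK) = [21.3085 -18.3617; -18.3617 19.8723]
P' = Q + AᵀP(A−BK) = [27.5585 -15.3617; -15.3617 22.1223]
tr(P') = 49.6809


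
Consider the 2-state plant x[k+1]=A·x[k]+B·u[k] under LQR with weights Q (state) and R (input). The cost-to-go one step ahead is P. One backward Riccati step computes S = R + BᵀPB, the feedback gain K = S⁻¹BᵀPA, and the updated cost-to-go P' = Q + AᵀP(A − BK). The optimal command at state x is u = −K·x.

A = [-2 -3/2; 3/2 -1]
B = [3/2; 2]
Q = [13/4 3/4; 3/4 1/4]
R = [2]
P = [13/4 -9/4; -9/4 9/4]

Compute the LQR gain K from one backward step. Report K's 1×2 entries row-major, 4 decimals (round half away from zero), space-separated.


0.1948 -0.3506

BᵀP = [0.3750 1.1250]
S = R + BᵀPB = [2] + [2.8125] = [4.8125]
BᵀPA = [0.9375 -1.6875]
K = S⁻¹·BᵀPA = [0.1948 -0.3506]
A−BK = [-2.2922 -0.9740; 1.1104 -0.2987]
AᵀP(A−BK) = [31.3799 7.2662; 7.2662 2.2208]
P' = Q + AᵀP(A−BK) = [34.6299 8.0162; 8.0162 2.4708]
tr(P') = 37.1006


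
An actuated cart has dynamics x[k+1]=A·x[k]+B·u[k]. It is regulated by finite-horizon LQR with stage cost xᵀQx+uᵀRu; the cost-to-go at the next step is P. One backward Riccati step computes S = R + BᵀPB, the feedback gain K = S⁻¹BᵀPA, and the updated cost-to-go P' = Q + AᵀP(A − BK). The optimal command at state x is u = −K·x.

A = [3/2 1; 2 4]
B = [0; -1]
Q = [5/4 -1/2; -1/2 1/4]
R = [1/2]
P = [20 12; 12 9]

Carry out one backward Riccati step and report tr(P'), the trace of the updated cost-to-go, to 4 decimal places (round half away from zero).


BᵀP = [-12.0000 -9.0000]
S = R + BᵀPB = [1/2] + [9.0000] = [9.5000]
BᵀPA = [-36.0000 -48.0000]
K = S⁻¹·BᵀPA = [-3.7895 -5.0526]
A−BK = [1.5000 1.0000; -1.7895 -1.0526]
AᵀP(A−BK) = [16.5789 16.1053; 16.1053 17.4737]
P' = Q + AᵀP(A−BK) = [17.8289 15.6053; 15.6053 17.7237]
tr(P') = 35.5526

35.5526


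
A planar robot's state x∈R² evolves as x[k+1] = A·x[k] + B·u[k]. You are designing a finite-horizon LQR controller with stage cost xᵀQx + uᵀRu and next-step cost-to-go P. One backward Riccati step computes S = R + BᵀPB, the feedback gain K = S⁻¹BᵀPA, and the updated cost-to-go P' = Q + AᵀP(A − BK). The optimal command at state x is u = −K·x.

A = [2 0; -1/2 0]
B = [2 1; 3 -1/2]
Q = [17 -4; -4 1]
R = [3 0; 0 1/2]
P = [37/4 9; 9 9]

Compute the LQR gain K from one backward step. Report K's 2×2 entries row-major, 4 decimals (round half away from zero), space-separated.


0.2453 0.0000 0.5364 0.0000

BᵀP = [45.5000 45.0000; 4.7500 4.5000]
S = R + BᵀPB = [3 0; 0 1/2] + [226.0000 23.0000; 23.0000 2.5000] = [229.0000 23.0000; 23.0000 3.0000]
BᵀPA = [68.5000 0.0000; 7.2500 0.0000]
K = S⁻¹·BᵀPA = [0.2453 0.0000; 0.5364 0.0000]
A−BK = [0.9731 0.0000; -0.9676 0.0000]
AᵀP(A−BK) = [0.5613 0.0000; 0.0000 0.0000]
P' = Q + AᵀP(A−BK) = [17.5613 -4.0000; -4.0000 1.0000]
tr(P') = 18.5613


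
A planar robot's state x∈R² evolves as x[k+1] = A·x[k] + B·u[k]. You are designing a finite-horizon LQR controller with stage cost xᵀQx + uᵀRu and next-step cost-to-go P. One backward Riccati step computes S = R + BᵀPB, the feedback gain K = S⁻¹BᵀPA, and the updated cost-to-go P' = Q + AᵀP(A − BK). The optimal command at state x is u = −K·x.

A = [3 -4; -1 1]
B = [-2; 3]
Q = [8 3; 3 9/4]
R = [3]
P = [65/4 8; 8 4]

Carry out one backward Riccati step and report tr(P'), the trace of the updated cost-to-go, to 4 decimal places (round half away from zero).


142.2188

BᵀP = [-8.5000 -4.0000]
S = R + BᵀPB = [3] + [5.0000] = [8.0000]
BᵀPA = [-21.5000 30.0000]
K = S⁻¹·BᵀPA = [-2.6875 3.7500]
A−BK = [-2.3750 3.5000; 7.0625 -10.2500]
AᵀP(A−BK) = [44.4688 -62.3750; -62.3750 87.5000]
P' = Q + AᵀP(A−BK) = [52.4688 -59.3750; -59.3750 89.7500]
tr(P') = 142.2188


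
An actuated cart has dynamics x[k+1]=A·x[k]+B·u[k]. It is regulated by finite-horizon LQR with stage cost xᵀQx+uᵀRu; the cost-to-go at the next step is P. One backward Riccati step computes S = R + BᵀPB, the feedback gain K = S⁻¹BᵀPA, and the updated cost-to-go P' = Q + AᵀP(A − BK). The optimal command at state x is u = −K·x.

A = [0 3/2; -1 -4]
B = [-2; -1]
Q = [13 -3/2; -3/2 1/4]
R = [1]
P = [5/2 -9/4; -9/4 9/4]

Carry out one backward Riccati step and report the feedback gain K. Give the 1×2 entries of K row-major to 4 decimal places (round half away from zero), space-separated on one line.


-0.5294 -3.0882

BᵀP = [-2.7500 2.2500]
S = R + BᵀPB = [1] + [3.2500] = [4.2500]
BᵀPA = [-2.2500 -13.1250]
K = S⁻¹·BᵀPA = [-0.5294 -3.0882]
A−BK = [-1.0588 -4.6765; -1.5294 -7.0882]
AᵀP(A−BK) = [1.0588 5.4265; 5.4265 28.0919]
P' = Q + AᵀP(A−BK) = [14.0588 3.9265; 3.9265 28.3419]
tr(P') = 42.4007


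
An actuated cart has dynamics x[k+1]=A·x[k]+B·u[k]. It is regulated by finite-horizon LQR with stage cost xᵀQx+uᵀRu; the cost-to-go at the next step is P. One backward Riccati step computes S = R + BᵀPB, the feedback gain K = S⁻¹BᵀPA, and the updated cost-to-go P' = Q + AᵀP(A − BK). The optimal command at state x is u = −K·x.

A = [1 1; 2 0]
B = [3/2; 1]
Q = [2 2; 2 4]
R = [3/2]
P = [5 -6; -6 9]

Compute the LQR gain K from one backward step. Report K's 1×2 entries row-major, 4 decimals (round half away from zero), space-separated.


0.4000 0.4000

BᵀP = [1.5000 0.0000]
S = R + BᵀPB = [3/2] + [2.2500] = [3.7500]
BᵀPA = [1.5000 1.5000]
K = S⁻¹·BᵀPA = [0.4000 0.4000]
A−BK = [0.4000 0.4000; 1.6000 -0.4000]
AᵀP(A−BK) = [16.4000 -7.6000; -7.6000 4.4000]
P' = Q + AᵀP(A−BK) = [18.4000 -5.6000; -5.6000 8.4000]
tr(P') = 26.8000


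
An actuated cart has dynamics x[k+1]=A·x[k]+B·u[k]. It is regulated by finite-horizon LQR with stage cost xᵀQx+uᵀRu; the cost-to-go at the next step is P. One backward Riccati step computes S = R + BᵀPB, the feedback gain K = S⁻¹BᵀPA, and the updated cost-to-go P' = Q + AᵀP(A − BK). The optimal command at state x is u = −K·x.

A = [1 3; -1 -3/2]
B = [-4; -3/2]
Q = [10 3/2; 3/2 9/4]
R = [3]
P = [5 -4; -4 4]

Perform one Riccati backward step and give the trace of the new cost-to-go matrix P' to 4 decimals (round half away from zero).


32.3182

BᵀP = [-14.0000 10.0000]
S = R + BᵀPB = [3] + [41.0000] = [44.0000]
BᵀPA = [-24.0000 -57.0000]
K = S⁻¹·BᵀPA = [-0.5455 -1.2955]
A−BK = [-1.1818 -2.1818; -1.8182 -3.4432]
AᵀP(A−BK) = [3.9091 7.9091; 7.9091 16.1591]
P' = Q + AᵀP(A−BK) = [13.9091 9.4091; 9.4091 18.4091]
tr(P') = 32.3182


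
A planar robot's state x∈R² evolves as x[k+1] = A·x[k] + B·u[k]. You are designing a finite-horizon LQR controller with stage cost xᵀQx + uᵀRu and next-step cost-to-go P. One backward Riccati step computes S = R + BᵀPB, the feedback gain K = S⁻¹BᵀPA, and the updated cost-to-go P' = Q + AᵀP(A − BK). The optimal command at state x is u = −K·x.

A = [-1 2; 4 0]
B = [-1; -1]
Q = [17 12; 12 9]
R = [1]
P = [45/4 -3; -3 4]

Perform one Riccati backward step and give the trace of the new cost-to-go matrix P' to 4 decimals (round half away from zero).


141.9268

BᵀP = [-8.2500 -1.0000]
S = R + BᵀPB = [1] + [9.2500] = [10.2500]
BᵀPA = [4.2500 -16.5000]
K = S⁻¹·BᵀPA = [0.4146 -1.6098]
A−BK = [-0.5854 0.3902; 4.4146 -1.6098]
AᵀP(A−BK) = [97.4878 -39.6585; -39.6585 18.4390]
P' = Q + AᵀP(A−BK) = [114.4878 -27.6585; -27.6585 27.4390]
tr(P') = 141.9268


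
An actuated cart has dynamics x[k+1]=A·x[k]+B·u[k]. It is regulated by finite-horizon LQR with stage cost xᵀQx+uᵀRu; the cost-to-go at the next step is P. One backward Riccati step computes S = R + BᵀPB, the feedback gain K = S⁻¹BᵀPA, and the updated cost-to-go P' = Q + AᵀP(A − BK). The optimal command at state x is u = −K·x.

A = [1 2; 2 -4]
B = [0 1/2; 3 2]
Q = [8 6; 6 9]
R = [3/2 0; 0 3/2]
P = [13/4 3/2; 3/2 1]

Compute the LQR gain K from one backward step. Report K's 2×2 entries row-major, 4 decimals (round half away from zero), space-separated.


0.4795 -0.4543 0.6625 0.2145

BᵀP = [4.5000 3.0000; 4.6250 2.7500]
S = R + BᵀPB = [3/2 0; 0 3/2] + [9.0000 8.2500; 8.2500 7.8125] = [10.5000 8.2500; 8.2500 9.3125]
BᵀPA = [10.5000 -3.0000; 10.1250 -1.7500]
K = S⁻¹·BᵀPA = [0.4795 -0.4543; 0.6625 0.2145]
A−BK = [0.6688 1.8927; -0.7634 -3.0662]
AᵀP(A−BK) = [1.5079 1.0978; 1.0978 4.0126]
P' = Q + AᵀP(A−BK) = [9.5079 7.0978; 7.0978 13.0126]
tr(P') = 22.5205


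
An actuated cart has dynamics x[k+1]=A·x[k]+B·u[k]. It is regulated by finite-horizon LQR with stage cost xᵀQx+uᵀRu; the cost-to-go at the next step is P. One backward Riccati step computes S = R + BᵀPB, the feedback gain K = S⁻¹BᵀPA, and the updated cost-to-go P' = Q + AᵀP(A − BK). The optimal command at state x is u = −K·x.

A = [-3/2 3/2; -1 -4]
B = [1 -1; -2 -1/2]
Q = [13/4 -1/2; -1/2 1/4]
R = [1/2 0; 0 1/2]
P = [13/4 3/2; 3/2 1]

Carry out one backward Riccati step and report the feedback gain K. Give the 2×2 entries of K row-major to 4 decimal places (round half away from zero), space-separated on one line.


0.0714 1.3571 1.4545 0.3636

BᵀP = [0.2500 -0.5000; -4.0000 -2.0000]
S = R + BᵀPB = [1/2 0; 0 1/2] + [1.2500 0.0000; 0.0000 5.0000] = [1.7500 0.0000; 0.0000 5.5000]
BᵀPA = [0.1250 2.3750; 8.0000 2.0000]
K = S⁻¹·BᵀPA = [0.0714 1.3571; 1.4545 0.3636]
A−BK = [-0.1169 0.5065; -0.1299 -1.1039]
AᵀP(A−BK) = [1.1672 0.3588; 0.3588 1.3620]
P' = Q + AᵀP(A−BK) = [4.4172 -0.1412; -0.1412 1.6120]
tr(P') = 6.0292


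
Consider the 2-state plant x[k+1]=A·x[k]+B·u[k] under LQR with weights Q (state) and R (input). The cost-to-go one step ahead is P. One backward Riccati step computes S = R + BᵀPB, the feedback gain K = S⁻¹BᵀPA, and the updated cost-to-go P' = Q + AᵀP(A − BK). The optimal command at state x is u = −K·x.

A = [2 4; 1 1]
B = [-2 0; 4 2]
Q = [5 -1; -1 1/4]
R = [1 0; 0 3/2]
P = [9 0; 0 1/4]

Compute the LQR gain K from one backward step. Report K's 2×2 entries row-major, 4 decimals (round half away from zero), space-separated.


BᵀP = [-18.0000 1.0000; 0.0000 0.5000]
S = R + BᵀPB = [1 0; 0 3/2] + [40.0000 2.0000; 2.0000 1.0000] = [41.0000 2.0000; 2.0000 2.5000]
BᵀPA = [-35.0000 -71.0000; 0.5000 0.5000]
K = S⁻¹·BᵀPA = [-0.8985 -1.8122; 0.9188 1.6497]
A−BK = [0.2030 0.3756; 2.7563 4.9492]
AᵀP(A−BK) = [4.3439 7.9987; 7.9987 14.7602]
P' = Q + AᵀP(A−BK) = [9.3439 6.9987; 6.9987 15.0102]
tr(P') = 24.3541

-0.8985 -1.8122 0.9188 1.6497


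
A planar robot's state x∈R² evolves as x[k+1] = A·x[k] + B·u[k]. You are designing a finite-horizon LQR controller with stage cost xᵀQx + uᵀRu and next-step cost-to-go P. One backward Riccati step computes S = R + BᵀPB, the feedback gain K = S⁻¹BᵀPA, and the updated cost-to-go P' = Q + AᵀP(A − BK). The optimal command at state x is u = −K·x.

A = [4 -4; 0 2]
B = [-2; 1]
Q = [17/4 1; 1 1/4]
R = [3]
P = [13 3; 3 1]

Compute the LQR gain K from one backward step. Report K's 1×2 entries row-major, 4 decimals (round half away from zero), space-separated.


BᵀP = [-23.0000 -5.0000]
S = R + BᵀPB = [3] + [41.0000] = [44.0000]
BᵀPA = [-92.0000 82.0000]
K = S⁻¹·BᵀPA = [-2.0909 1.8636]
A−BK = [-0.1818 -0.2727; 2.0909 0.1364]
AᵀP(A−BK) = [15.6364 -12.5455; -12.5455 11.1818]
P' = Q + AᵀP(A−BK) = [19.8864 -11.5455; -11.5455 11.4318]
tr(P') = 31.3182

-2.0909 1.8636


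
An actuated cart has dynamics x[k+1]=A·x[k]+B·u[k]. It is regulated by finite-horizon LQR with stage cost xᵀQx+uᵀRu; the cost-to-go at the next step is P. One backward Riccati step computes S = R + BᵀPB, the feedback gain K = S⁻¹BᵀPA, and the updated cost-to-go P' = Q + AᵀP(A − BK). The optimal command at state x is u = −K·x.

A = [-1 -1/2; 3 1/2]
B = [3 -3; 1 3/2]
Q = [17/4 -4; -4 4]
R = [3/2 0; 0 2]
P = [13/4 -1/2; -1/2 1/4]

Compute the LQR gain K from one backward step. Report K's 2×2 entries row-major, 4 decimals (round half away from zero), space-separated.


BᵀP = [9.2500 -1.2500; -10.5000 1.8750]
S = R + BᵀPB = [3/2 0; 0 2] + [26.5000 -29.6250; -29.6250 34.3125] = [28.0000 -29.6250; -29.6250 36.3125]
BᵀPA = [-13.0000 -5.2500; 16.1250 6.1875]
K = S⁻¹·BᵀPA = [0.0405 -0.0527; 0.4771 0.1274]
A−BK = [0.3098 0.0403; 2.2437 0.3617]
AᵀP(A−BK) = [1.3332 0.2606; 0.2606 0.0600]
P' = Q + AᵀP(A−BK) = [5.5832 -3.7394; -3.7394 4.0600]
tr(P') = 9.6432

0.0405 -0.0527 0.4771 0.1274


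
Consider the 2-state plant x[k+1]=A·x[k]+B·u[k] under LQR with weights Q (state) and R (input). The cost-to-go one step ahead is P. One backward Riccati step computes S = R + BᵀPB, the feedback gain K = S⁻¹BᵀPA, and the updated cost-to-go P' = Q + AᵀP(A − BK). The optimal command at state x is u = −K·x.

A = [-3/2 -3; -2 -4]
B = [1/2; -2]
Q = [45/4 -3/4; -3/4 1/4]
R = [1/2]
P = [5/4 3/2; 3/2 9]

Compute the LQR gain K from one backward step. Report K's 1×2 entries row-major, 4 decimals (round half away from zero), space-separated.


1.1257 2.2514

BᵀP = [-2.3750 -17.2500]
S = R + BᵀPB = [1/2] + [33.3125] = [33.8125]
BᵀPA = [38.0625 76.1250]
K = S⁻¹·BᵀPA = [1.1257 2.2514]
A−BK = [-2.0628 -4.1257; 0.2514 0.5028]
AᵀP(A−BK) = [4.9658 9.9316; 9.9316 19.8632]
P' = Q + AᵀP(A−BK) = [16.2158 9.1816; 9.1816 20.1132]
tr(P') = 36.3290


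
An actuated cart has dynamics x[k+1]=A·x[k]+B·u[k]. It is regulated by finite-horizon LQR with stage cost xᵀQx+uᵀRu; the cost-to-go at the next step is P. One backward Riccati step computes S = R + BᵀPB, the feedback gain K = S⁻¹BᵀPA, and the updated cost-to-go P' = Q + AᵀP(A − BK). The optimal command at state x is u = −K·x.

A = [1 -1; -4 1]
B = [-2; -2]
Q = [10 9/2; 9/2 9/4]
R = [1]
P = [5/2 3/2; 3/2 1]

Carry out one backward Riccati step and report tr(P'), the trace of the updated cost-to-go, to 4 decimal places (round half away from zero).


13.5833

BᵀP = [-8.0000 -5.0000]
S = R + BᵀPB = [1] + [26.0000] = [27.0000]
BᵀPA = [12.0000 3.0000]
K = S⁻¹·BᵀPA = [0.4444 0.1111]
A−BK = [1.8889 -0.7778; -3.1111 1.2222]
AᵀP(A−BK) = [1.1667 -0.3333; -0.3333 0.1667]
P' = Q + AᵀP(A−BK) = [11.1667 4.1667; 4.1667 2.4167]
tr(P') = 13.5833


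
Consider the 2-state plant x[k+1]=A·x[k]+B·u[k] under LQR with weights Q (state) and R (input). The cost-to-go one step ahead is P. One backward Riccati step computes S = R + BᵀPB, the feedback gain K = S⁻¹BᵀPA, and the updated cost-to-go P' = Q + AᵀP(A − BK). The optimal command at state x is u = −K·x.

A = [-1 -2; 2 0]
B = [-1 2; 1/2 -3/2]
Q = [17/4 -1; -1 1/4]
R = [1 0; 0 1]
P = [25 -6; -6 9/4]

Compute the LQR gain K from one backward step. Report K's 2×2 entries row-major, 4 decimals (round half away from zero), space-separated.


BᵀP = [-28.0000 7.1250; 59.0000 -15.3750]
S = R + BᵀPB = [1 0; 0 1] + [31.5625 -66.6875; -66.6875 141.0625] = [32.5625 -66.6875; -66.6875 142.0625]
BᵀPA = [42.2500 56.0000; -89.7500 -118.0000]
K = S⁻¹·BᵀPA = [0.0948 0.4834; -0.5873 -0.6037]
A−BK = [0.2693 -0.3092; 1.0717 -1.1473]
AᵀP(A−BK) = [1.2879 -0.6058; -0.6058 1.6929]
P' = Q + AᵀP(A−BK) = [5.5379 -1.6058; -1.6058 1.9429]
tr(P') = 7.4808

0.0948 0.4834 -0.5873 -0.6037


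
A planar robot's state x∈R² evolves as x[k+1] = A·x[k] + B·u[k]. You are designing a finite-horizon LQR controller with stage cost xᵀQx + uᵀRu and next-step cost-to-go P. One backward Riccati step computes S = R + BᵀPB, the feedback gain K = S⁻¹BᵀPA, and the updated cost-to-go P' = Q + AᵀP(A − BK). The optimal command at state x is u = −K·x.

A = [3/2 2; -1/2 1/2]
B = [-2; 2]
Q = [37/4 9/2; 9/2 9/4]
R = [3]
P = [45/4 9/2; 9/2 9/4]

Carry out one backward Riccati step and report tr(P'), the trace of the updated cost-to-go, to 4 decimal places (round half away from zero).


BᵀP = [-13.5000 -4.5000]
S = R + BᵀPB = [3] + [18.0000] = [21.0000]
BᵀPA = [-18.0000 -29.2500]
K = S⁻¹·BᵀPA = [-0.8571 -1.3929]
A−BK = [-0.2143 -0.7857; 1.2143 3.2857]
AᵀP(A−BK) = [3.6964 6.9911; 6.9911 13.8214]
P' = Q + AᵀP(A−BK) = [12.9464 11.4911; 11.4911 16.0714]
tr(P') = 29.0179

29.0179


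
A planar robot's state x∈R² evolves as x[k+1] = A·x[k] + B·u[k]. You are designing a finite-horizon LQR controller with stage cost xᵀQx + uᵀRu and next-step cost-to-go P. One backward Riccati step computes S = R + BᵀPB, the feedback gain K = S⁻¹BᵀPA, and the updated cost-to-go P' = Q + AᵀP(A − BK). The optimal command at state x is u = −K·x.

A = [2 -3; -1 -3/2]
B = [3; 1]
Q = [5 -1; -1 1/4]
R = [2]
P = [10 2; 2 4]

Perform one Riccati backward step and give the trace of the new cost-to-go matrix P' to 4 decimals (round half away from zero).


17.1667

BᵀP = [32.0000 10.0000]
S = R + BᵀPB = [2] + [106.0000] = [108.0000]
BᵀPA = [54.0000 -111.0000]
K = S⁻¹·BᵀPA = [0.5000 -1.0278]
A−BK = [0.5000 0.0833; -1.5000 -0.4722]
AᵀP(A−BK) = [9.0000 1.5000; 1.5000 2.9167]
P' = Q + AᵀP(A−BK) = [14.0000 0.5000; 0.5000 3.1667]
tr(P') = 17.1667


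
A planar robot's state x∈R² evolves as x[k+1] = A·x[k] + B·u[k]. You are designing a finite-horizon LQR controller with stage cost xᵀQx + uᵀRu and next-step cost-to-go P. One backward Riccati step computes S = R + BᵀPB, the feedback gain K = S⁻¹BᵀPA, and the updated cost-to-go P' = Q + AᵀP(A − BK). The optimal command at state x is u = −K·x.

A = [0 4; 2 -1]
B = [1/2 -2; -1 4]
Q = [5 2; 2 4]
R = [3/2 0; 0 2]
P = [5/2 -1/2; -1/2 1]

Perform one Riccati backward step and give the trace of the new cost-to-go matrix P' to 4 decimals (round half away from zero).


24.8305

BᵀP = [1.7500 -1.2500; -7.0000 5.0000]
S = R + BᵀPB = [3/2 0; 0 2] + [2.1250 -8.5000; -8.5000 34.0000] = [3.6250 -8.5000; -8.5000 36.0000]
BᵀPA = [-2.5000 8.2500; 10.0000 -33.0000]
K = S⁻¹·BᵀPA = [-0.0858 0.2833; 0.2575 -0.8498]
A−BK = [0.5579 2.1588; 0.8841 2.6824]
AᵀP(A−BK) = [1.2103 3.2060; 3.2060 14.6202]
P' = Q + AᵀP(A−BK) = [6.2103 5.2060; 5.2060 18.6202]
tr(P') = 24.8305


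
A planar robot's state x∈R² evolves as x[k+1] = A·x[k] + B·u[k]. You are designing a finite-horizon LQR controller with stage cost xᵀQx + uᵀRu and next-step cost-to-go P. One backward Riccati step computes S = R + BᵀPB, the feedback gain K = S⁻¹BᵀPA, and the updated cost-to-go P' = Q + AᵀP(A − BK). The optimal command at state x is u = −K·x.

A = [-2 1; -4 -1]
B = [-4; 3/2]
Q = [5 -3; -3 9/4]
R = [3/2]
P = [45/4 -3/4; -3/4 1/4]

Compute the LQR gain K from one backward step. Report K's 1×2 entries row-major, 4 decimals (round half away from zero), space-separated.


0.4122 -0.2591

BᵀP = [-46.1250 3.3750]
S = R + BᵀPB = [3/2] + [189.5625] = [191.0625]
BᵀPA = [78.7500 -49.5000]
K = S⁻¹·BᵀPA = [0.4122 -0.2591]
A−BK = [-0.3513 -0.0363; -4.6183 -0.6114]
AᵀP(A−BK) = [4.5417 0.4024; 0.4024 0.1757]
P' = Q + AᵀP(A−BK) = [9.5417 -2.5976; -2.5976 2.4257]
tr(P') = 11.9674


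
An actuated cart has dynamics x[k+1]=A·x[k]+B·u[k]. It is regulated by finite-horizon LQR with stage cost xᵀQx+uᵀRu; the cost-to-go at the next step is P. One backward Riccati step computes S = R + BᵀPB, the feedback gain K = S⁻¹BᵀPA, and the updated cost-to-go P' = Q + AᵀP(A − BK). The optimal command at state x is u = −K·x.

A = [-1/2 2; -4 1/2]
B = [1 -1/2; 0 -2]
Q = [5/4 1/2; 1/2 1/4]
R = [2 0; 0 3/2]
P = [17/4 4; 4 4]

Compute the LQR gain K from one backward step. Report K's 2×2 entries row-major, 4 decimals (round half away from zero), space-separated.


-0.3967 0.3661 1.5453 -0.8110

BᵀP = [4.2500 4.0000; -10.1250 -10.0000]
S = R + BᵀPB = [2 0; 0 3/2] + [4.2500 -10.1250; -10.1250 25.0625] = [6.2500 -10.1250; -10.1250 26.5625]
BᵀPA = [-18.1250 10.5000; 45.0625 -25.2500]
K = S⁻¹·BᵀPA = [-0.3967 0.3661; 1.5453 -0.8110]
A−BK = [0.6693 1.2283; -0.9094 -1.1220]
AᵀP(A−BK) = [4.2392 -2.0669; -2.0669 1.6772]
P' = Q + AᵀP(A−BK) = [5.4892 -1.5669; -1.5669 1.9272]
tr(P') = 7.4163


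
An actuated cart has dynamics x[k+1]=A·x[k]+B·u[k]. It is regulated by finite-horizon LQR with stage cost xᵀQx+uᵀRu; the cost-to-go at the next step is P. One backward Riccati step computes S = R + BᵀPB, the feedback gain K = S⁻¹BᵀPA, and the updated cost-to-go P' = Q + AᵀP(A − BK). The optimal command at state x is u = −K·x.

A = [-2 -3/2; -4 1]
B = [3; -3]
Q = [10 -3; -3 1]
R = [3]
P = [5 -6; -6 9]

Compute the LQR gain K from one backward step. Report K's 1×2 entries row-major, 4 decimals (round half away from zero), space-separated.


0.4810 -0.3987

BᵀP = [33.0000 -45.0000]
S = R + BᵀPB = [3] + [234.0000] = [237.0000]
BᵀPA = [114.0000 -94.5000]
K = S⁻¹·BᵀPA = [0.4810 -0.3987]
A−BK = [-3.4430 -0.3038; -2.5570 -0.1962]
AᵀP(A−BK) = [13.1646 0.4557; 0.4557 0.5696]
P' = Q + AᵀP(A−BK) = [23.1646 -2.5443; -2.5443 1.5696]
tr(P') = 24.7342


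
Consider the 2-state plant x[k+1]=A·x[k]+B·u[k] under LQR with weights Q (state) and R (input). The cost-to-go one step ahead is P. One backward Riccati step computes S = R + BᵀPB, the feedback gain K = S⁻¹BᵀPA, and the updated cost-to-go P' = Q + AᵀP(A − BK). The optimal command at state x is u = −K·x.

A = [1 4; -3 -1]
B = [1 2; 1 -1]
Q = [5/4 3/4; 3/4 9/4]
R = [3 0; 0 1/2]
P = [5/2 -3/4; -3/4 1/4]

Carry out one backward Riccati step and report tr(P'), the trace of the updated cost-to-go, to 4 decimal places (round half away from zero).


BᵀP = [1.7500 -0.5000; 5.7500 -1.7500]
S = R + BᵀPB = [3 0; 0 1/2] + [1.2500 4.0000; 4.0000 13.2500] = [4.2500 4.0000; 4.0000 13.7500]
BᵀPA = [3.2500 7.5000; 11.0000 24.7500]
K = S⁻¹·BᵀPA = [0.0162 0.0972; 0.7953 1.7717]
A−BK = [-0.6068 0.3594; -2.2209 0.6745]
AᵀP(A−BK) = [0.4492 0.6951; 0.6951 1.6708]
P' = Q + AᵀP(A−BK) = [1.6992 1.4451; 1.4451 3.9208]
tr(P') = 5.6200

5.6200


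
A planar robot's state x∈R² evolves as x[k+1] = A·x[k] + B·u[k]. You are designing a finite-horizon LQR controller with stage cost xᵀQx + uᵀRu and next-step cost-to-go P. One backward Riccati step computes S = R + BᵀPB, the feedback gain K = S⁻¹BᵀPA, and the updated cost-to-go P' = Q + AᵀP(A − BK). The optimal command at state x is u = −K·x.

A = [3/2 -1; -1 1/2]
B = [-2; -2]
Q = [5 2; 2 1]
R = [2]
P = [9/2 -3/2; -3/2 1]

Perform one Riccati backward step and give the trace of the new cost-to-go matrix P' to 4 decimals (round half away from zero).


16.0208

BᵀP = [-6.0000 1.0000]
S = R + BᵀPB = [2] + [10.0000] = [12.0000]
BᵀPA = [-10.0000 6.5000]
K = S⁻¹·BᵀPA = [-0.8333 0.5417]
A−BK = [-0.1667 0.0833; -2.6667 1.5833]
AᵀP(A−BK) = [7.2917 -4.4583; -4.4583 2.7292]
P' = Q + AᵀP(A−BK) = [12.2917 -2.4583; -2.4583 3.7292]
tr(P') = 16.0208


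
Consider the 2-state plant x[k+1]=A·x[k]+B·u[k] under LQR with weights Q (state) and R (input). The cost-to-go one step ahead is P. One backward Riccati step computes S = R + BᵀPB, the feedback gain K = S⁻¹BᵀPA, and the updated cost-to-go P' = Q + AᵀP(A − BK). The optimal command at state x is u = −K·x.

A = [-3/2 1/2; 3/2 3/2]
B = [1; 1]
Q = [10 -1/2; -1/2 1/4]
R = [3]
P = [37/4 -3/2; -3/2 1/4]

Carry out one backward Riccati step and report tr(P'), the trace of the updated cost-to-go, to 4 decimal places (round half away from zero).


19.3947

BᵀP = [7.7500 -1.2500]
S = R + BᵀPB = [3] + [6.5000] = [9.5000]
BᵀPA = [-13.5000 2.0000]
K = S⁻¹·BᵀPA = [-1.4211 0.2105]
A−BK = [-0.0789 0.2895; 2.9211 1.2895]
AᵀP(A−BK) = [8.9408 -1.2829; -1.2829 0.2039]
P' = Q + AᵀP(A−BK) = [18.9408 -1.7829; -1.7829 0.4539]
tr(P') = 19.3947


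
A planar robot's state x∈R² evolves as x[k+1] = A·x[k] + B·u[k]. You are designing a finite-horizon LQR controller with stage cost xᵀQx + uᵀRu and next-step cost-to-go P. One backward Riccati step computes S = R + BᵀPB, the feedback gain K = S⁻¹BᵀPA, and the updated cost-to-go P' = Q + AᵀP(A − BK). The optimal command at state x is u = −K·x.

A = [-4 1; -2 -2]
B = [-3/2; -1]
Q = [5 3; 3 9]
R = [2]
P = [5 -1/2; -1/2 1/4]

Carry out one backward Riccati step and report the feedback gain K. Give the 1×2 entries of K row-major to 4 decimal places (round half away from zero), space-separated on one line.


2.2500 -0.6667

BᵀP = [-7.0000 0.5000]
S = R + BᵀPB = [2] + [10.0000] = [12.0000]
BᵀPA = [27.0000 -8.0000]
K = S⁻¹·BᵀPA = [2.2500 -0.6667]
A−BK = [-0.6250 0.0000; 0.2500 -2.6667]
AᵀP(A−BK) = [12.2500 -4.0000; -4.0000 2.6667]
P' = Q + AᵀP(A−BK) = [17.2500 -1.0000; -1.0000 11.6667]
tr(P') = 28.9167


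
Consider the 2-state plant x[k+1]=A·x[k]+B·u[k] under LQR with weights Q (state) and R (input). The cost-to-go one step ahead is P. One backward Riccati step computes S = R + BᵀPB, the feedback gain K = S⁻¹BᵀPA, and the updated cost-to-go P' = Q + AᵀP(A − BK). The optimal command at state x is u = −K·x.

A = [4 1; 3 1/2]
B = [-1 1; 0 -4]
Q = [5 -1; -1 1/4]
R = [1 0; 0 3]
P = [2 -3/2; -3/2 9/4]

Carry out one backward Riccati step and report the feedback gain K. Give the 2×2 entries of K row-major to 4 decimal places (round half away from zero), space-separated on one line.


BᵀP = [-2.0000 1.5000; 8.0000 -10.5000]
S = R + BᵀPB = [1 0; 0 3] + [2.0000 -8.0000; -8.0000 50.0000] = [3.0000 -8.0000; -8.0000 53.0000]
BᵀPA = [-3.5000 -1.2500; 0.5000 2.7500]
K = S⁻¹·BᵀPA = [-1.9105 -0.4658; -0.2789 -0.0184]
A−BK = [2.3684 0.5526; 1.8842 0.4263]
AᵀP(A−BK) = [9.7026 2.2539; 2.2539 0.5309]
P' = Q + AᵀP(A−BK) = [14.7026 1.2539; 1.2539 0.7809]
tr(P') = 15.4836

-1.9105 -0.4658 -0.2789 -0.0184


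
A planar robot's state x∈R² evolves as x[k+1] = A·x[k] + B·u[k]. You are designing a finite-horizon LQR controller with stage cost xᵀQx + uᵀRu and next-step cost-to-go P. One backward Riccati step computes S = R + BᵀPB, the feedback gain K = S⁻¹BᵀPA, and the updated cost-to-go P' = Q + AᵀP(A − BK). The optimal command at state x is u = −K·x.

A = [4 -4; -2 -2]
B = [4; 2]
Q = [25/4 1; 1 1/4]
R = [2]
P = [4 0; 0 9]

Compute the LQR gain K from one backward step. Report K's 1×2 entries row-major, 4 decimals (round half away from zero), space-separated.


0.2745 -0.9804

BᵀP = [16.0000 18.0000]
S = R + BᵀPB = [2] + [100.0000] = [102.0000]
BᵀPA = [28.0000 -100.0000]
K = S⁻¹·BᵀPA = [0.2745 -0.9804]
A−BK = [2.9020 -0.0784; -2.5490 -0.0392]
AᵀP(A−BK) = [92.3137 -0.5490; -0.5490 1.9608]
P' = Q + AᵀP(A−BK) = [98.5637 0.4510; 0.4510 2.2108]
tr(P') = 100.7745


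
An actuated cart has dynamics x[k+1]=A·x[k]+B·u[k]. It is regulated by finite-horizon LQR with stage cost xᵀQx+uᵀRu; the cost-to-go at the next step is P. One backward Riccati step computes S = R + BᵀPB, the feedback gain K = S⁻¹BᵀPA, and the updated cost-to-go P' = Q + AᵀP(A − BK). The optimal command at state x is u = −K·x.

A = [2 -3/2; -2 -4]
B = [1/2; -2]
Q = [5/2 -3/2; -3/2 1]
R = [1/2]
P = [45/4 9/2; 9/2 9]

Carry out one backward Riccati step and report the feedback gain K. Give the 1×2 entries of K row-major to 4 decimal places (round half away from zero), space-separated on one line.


0.8165 2.2454

BᵀP = [-3.3750 -15.7500]
S = R + BᵀPB = [1/2] + [29.8125] = [30.3125]
BᵀPA = [24.7500 68.0625]
K = S⁻¹·BᵀPA = [0.8165 2.2454]
A−BK = [1.5918 -2.6227; -0.3670 0.4907]
AᵀP(A−BK) = [24.7918 -39.8227; -39.8227 70.4876]
P' = Q + AᵀP(A−BK) = [27.2918 -41.3227; -41.3227 71.4876]
tr(P') = 98.7794


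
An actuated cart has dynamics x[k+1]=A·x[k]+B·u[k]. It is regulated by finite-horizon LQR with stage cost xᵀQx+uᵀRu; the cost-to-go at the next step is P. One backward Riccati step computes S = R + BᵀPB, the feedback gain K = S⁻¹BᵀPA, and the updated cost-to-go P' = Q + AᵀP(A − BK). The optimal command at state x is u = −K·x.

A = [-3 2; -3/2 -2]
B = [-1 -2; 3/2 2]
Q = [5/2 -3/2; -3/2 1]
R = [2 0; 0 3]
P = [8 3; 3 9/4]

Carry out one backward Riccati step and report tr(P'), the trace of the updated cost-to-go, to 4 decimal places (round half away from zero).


55.5266

BᵀP = [-3.5000 0.3750; -10.0000 -1.5000]
S = R + BᵀPB = [2 0; 0 3] + [4.0625 7.7500; 7.7500 17.0000] = [6.0625 7.7500; 7.7500 20.0000]
BᵀPA = [9.9375 -7.7500; 32.2500 -17.0000]
K = S⁻¹·BᵀPA = [-0.8366 -0.3800; 1.9367 -0.7028]
A−BK = [0.0368 0.2145; -4.1185 -0.0245]
AᵀP(A−BK) = [49.9183 -5.8100; -5.8100 2.1083]
P' = Q + AᵀP(A−BK) = [52.4183 -7.3100; -7.3100 3.1083]
tr(P') = 55.5266


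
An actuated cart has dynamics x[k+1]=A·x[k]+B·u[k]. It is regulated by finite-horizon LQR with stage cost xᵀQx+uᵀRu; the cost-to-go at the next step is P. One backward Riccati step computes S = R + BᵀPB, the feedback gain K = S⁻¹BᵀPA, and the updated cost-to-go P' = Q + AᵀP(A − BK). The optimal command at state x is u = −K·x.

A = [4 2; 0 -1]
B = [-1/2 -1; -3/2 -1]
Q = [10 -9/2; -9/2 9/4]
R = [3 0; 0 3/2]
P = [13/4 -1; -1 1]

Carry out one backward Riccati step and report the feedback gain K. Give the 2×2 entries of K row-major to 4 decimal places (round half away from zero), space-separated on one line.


BᵀP = [-0.1250 -1.0000; -2.2500 0.0000]
S = R + BᵀPB = [3 0; 0 3/2] + [1.5625 1.1250; 1.1250 2.2500] = [4.5625 1.1250; 1.1250 3.7500]
BᵀPA = [-0.5000 0.7500; -9.0000 -4.5000]
K = S⁻¹·BᵀPA = [0.5207 0.4970; -2.5562 -1.3491]
A−BK = [1.7041 0.8994; -1.7751 -1.6036]
AᵀP(A−BK) = [29.2544 18.1065; 18.1065 11.5562]
P' = Q + AᵀP(A−BK) = [39.2544 13.6065; 13.6065 13.8062]
tr(P') = 53.0607

0.5207 0.4970 -2.5562 -1.3491


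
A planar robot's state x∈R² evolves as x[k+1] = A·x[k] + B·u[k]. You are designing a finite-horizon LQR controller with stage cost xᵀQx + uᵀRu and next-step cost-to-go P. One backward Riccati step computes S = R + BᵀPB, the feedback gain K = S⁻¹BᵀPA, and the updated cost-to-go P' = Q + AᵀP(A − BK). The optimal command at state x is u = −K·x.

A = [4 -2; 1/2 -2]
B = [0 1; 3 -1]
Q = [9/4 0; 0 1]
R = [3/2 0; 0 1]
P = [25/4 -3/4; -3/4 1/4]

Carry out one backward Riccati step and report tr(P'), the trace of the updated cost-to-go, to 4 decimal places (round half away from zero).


19.8144

BᵀP = [-2.2500 0.7500; 7.0000 -1.0000]
S = R + BᵀPB = [3/2 0; 0 1] + [2.2500 -3.0000; -3.0000 8.0000] = [3.7500 -3.0000; -3.0000 9.0000]
BᵀPA = [-8.6250 3.0000; 27.5000 -12.0000]
K = S⁻¹·BᵀPA = [0.1970 -0.3636; 3.1212 -1.4545]
A−BK = [0.8788 -0.5455; 3.0303 -2.3636]
AᵀP(A−BK) = [12.9280 -6.6364; -6.6364 3.6364]
P' = Q + AᵀP(A−BK) = [15.1780 -6.6364; -6.6364 4.6364]
tr(P') = 19.8144


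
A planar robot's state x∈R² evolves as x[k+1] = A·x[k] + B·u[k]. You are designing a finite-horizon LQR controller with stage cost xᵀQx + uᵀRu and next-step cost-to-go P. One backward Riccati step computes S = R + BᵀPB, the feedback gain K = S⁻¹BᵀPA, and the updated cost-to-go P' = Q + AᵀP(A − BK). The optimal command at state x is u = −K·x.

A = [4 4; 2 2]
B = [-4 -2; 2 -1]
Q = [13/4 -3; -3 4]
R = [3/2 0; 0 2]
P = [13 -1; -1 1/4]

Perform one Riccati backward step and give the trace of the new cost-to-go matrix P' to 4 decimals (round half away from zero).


12.4220

BᵀP = [-54.0000 4.5000; -25.0000 1.7500]
S = R + BᵀPB = [3/2 0; 0 2] + [225.0000 103.5000; 103.5000 48.2500] = [226.5000 103.5000; 103.5000 50.2500]
BᵀPA = [-207.0000 -207.0000; -96.5000 -96.5000]
K = S⁻¹·BᵀPA = [-0.6185 -0.6185; -0.6465 -0.6465]
A−BK = [0.2331 0.2331; 2.5905 2.5905]
AᵀP(A−BK) = [2.5860 2.5860; 2.5860 2.5860]
P' = Q + AᵀP(A−BK) = [5.8360 -0.4140; -0.4140 6.5860]
tr(P') = 12.4220


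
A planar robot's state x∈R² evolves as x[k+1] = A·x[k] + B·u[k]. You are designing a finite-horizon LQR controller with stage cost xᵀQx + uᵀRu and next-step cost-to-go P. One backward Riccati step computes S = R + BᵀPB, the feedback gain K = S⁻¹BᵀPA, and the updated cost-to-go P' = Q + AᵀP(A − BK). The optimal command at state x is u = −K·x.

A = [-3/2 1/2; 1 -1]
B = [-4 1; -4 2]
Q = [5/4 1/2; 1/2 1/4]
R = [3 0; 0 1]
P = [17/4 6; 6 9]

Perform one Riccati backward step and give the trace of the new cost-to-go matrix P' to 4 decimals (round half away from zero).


BᵀP = [-41.0000 -60.0000; 16.2500 24.0000]
S = R + BᵀPB = [3 0; 0 1] + [404.0000 -161.0000; -161.0000 64.2500] = [407.0000 -161.0000; -161.0000 65.2500]
BᵀPA = [1.5000 39.5000; -0.3750 -15.8750]
K = S⁻¹·BᵀPA = [0.0590 0.0338; 0.1398 -0.1599]
A−BK = [-1.4039 0.7951; 0.9564 -0.5450]
AᵀP(A−BK) = [0.5264 -0.2982; -0.2982 0.1890]
P' = Q + AᵀP(A−BK) = [1.7764 0.2018; 0.2018 0.4390]
tr(P') = 2.2155

2.2155


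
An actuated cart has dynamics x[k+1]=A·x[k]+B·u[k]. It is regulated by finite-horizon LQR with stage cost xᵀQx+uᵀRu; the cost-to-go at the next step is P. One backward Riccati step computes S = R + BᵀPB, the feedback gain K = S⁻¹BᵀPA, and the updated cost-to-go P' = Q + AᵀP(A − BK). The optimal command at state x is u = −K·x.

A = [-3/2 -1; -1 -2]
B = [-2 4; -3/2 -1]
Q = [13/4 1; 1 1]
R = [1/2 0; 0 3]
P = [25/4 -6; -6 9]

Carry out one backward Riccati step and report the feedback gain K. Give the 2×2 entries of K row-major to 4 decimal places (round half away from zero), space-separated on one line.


BᵀP = [-3.5000 -1.5000; 31.0000 -33.0000]
S = R + BᵀPB = [1/2 0; 0 3] + [9.2500 -12.5000; -12.5000 157.0000] = [9.7500 -12.5000; -12.5000 160.0000]
BᵀPA = [6.7500 6.5000; -13.5000 35.0000]
K = S⁻¹·BᵀPA = [0.6492 1.0525; -0.0337 0.3010]
A−BK = [-0.0671 -0.0988; -0.0599 -0.1202]
AᵀP(A−BK) = [0.2263 0.3336; 0.3336 0.8742]
P' = Q + AᵀP(A−BK) = [3.4763 1.3336; 1.3336 1.8742]
tr(P') = 5.3505

0.6492 1.0525 -0.0337 0.3010
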